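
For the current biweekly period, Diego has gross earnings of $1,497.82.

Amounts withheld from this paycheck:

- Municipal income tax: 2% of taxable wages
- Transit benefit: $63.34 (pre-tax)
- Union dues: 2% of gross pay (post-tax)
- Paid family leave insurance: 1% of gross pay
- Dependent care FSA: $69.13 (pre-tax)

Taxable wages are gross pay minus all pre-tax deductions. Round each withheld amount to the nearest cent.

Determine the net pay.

$1,293.10

Dependent care FSA: $69.13
Transit benefit: $63.34
Pre-tax total = $69.13 + $63.34 = $132.47
Taxable wages = $1,497.82 − $132.47 = $1,365.35
Municipal income tax: $1,365.35 × 0.02 = $27.31
Paid family leave insurance: $1,497.82 × 0.01 = $14.98
Union dues: $1,497.82 × 0.02 = $29.96
Total deductions = $69.13 + $63.34 + $27.31 + $14.98 + $29.96 = $204.72
Net pay = $1,497.82 − $204.72 = $1,293.10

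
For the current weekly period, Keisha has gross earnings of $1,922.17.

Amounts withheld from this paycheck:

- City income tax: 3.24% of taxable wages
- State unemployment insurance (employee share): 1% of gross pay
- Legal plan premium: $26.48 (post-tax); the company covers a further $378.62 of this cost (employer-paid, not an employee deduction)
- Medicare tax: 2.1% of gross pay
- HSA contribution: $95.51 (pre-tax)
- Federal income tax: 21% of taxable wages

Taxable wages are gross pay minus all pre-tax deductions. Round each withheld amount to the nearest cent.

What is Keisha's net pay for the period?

$1,297.81

HSA contribution: $95.51
Taxable wages = $1,922.17 − $95.51 = $1,826.66
City income tax: $1,826.66 × 0.0324 = $59.18
Federal income tax: $1,826.66 × 0.21 = $383.60
Medicare tax: $1,922.17 × 0.021 = $40.37
State unemployment insurance (employee share): $1,922.17 × 0.01 = $19.22
Legal plan premium: $26.48
(Employer's $378.62 toward legal plan premium is not withheld from the employee.)
Total deductions = $95.51 + $59.18 + $383.60 + $40.37 + $19.22 + $26.48 = $624.36
Net pay = $1,922.17 − $624.36 = $1,297.81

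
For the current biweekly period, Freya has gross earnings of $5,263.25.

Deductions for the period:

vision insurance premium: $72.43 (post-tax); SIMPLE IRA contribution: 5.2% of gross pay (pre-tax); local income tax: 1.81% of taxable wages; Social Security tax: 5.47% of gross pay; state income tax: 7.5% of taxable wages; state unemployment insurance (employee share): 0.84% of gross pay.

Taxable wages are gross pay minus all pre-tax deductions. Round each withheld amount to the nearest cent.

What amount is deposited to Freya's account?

$4,120.49

SIMPLE IRA contribution: $5,263.25 × 0.052 = $273.69
Taxable wages = $5,263.25 − $273.69 = $4,989.56
Local income tax: $4,989.56 × 0.0181 = $90.31
State income tax: $4,989.56 × 0.075 = $374.22
State unemployment insurance (employee share): $5,263.25 × 0.0084 = $44.21
Social Security tax: $5,263.25 × 0.0547 = $287.90
Vision insurance premium: $72.43
Total deductions = $273.69 + $90.31 + $374.22 + $44.21 + $287.90 + $72.43 = $1,142.76
Net pay = $5,263.25 − $1,142.76 = $4,120.49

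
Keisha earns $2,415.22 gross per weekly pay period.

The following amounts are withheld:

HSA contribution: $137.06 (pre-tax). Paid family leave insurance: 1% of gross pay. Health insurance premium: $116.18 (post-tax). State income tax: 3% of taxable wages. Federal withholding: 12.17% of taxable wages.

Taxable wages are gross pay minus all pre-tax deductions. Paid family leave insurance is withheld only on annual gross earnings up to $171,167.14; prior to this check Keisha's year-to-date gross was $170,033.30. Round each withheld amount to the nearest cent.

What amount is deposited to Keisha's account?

HSA contribution: $137.06
Taxable wages = $2,415.22 − $137.06 = $2,278.16
State income tax: $2,278.16 × 0.03 = $68.34
Federal withholding: $2,278.16 × 0.1217 = $277.25
Paid family leave insurance: only $171,167.14 − $170,033.30 = $1,133.84 of this check is subject → $1,133.84 × 0.01 = $11.34
Health insurance premium: $116.18
Total deductions = $137.06 + $68.34 + $277.25 + $11.34 + $116.18 = $610.17
Net pay = $2,415.22 − $610.17 = $1,805.05

$1,805.05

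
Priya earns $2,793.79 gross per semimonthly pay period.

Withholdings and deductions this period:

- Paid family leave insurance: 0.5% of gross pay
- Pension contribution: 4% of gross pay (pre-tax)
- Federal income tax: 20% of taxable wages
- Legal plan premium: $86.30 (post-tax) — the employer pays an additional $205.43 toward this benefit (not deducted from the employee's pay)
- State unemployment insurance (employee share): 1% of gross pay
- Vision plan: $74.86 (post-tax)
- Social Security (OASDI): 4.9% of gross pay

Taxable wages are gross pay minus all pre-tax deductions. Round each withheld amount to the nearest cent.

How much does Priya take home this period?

Pension contribution: $2,793.79 × 0.04 = $111.75
Taxable wages = $2,793.79 − $111.75 = $2,682.04
Federal income tax: $2,682.04 × 0.2 = $536.41
State unemployment insurance (employee share): $2,793.79 × 0.01 = $27.94
Social Security (OASDI): $2,793.79 × 0.049 = $136.90
Paid family leave insurance: $2,793.79 × 0.005 = $13.97
Vision plan: $74.86
Legal plan premium: $86.30
(Employer's $205.43 toward legal plan premium is not withheld from the employee.)
Total deductions = $111.75 + $536.41 + $27.94 + $136.90 + $13.97 + $74.86 + $86.30 = $988.13
Net pay = $2,793.79 − $988.13 = $1,805.66

$1,805.66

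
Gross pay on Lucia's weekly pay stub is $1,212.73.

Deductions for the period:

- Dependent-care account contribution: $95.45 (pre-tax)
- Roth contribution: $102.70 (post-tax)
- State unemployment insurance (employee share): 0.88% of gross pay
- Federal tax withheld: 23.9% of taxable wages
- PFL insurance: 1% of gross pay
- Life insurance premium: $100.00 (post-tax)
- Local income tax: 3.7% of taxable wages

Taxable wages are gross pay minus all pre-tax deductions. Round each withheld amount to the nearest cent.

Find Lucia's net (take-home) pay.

Dependent-care account contribution: $95.45
Taxable wages = $1,212.73 − $95.45 = $1,117.28
Local income tax: $1,117.28 × 0.037 = $41.34
Federal tax withheld: $1,117.28 × 0.239 = $267.03
State unemployment insurance (employee share): $1,212.73 × 0.0088 = $10.67
PFL insurance: $1,212.73 × 0.01 = $12.13
Roth contribution: $102.70
Life insurance premium: $100.00
Total deductions = $95.45 + $41.34 + $267.03 + $10.67 + $12.13 + $102.70 + $100.00 = $629.32
Net pay = $1,212.73 − $629.32 = $583.41

$583.41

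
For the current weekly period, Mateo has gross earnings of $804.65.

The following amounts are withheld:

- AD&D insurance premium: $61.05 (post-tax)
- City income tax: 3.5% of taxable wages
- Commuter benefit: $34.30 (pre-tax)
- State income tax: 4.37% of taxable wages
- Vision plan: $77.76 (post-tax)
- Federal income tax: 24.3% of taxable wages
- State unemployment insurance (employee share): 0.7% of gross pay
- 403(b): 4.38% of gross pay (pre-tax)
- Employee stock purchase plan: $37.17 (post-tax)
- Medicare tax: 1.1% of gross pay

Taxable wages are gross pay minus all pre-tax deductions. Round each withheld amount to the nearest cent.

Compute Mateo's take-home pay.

Commuter benefit: $34.30
403(b): $804.65 × 0.0438 = $35.24
Pre-tax total = $34.30 + $35.24 = $69.54
Taxable wages = $804.65 − $69.54 = $735.11
City income tax: $735.11 × 0.035 = $25.73
Federal income tax: $735.11 × 0.243 = $178.63
State income tax: $735.11 × 0.0437 = $32.12
State unemployment insurance (employee share): $804.65 × 0.007 = $5.63
Medicare tax: $804.65 × 0.011 = $8.85
Vision plan: $77.76
AD&D insurance premium: $61.05
Employee stock purchase plan: $37.17
Total deductions = $34.30 + $35.24 + $25.73 + $178.63 + $32.12 + $5.63 + $8.85 + $77.76 + $61.05 + $37.17 = $496.48
Net pay = $804.65 − $496.48 = $308.17

$308.17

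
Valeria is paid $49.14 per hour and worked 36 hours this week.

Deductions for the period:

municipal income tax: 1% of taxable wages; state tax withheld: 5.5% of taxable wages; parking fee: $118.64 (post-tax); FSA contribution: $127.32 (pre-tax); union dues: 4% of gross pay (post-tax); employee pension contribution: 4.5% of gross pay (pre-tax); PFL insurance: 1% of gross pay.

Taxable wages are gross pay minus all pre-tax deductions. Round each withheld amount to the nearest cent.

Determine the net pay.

Gross pay: 36 × $49.14 = $1,769.04
Employee pension contribution: $1,769.04 × 0.045 = $79.61
FSA contribution: $127.32
Pre-tax total = $79.61 + $127.32 = $206.93
Taxable wages = $1,769.04 − $206.93 = $1,562.11
State tax withheld: $1,562.11 × 0.055 = $85.92
Municipal income tax: $1,562.11 × 0.01 = $15.62
PFL insurance: $1,769.04 × 0.01 = $17.69
Parking fee: $118.64
Union dues: $1,769.04 × 0.04 = $70.76
Total deductions = $79.61 + $127.32 + $85.92 + $15.62 + $17.69 + $118.64 + $70.76 = $515.56
Net pay = $1,769.04 − $515.56 = $1,253.48

$1,253.48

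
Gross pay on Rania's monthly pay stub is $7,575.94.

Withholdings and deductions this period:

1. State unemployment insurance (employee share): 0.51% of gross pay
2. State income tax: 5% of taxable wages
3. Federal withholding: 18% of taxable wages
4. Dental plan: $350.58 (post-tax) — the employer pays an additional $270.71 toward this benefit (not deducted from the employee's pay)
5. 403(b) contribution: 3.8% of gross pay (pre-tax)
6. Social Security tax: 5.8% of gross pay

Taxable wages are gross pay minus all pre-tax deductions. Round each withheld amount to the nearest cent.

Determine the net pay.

403(b) contribution: $7,575.94 × 0.038 = $287.89
Taxable wages = $7,575.94 − $287.89 = $7,288.05
Federal withholding: $7,288.05 × 0.18 = $1,311.85
State income tax: $7,288.05 × 0.05 = $364.40
State unemployment insurance (employee share): $7,575.94 × 0.0051 = $38.64
Social Security tax: $7,575.94 × 0.058 = $439.40
Dental plan: $350.58
(Employer's $270.71 toward dental plan is not withheld from the employee.)
Total deductions = $287.89 + $1,311.85 + $364.40 + $38.64 + $439.40 + $350.58 = $2,792.76
Net pay = $7,575.94 − $2,792.76 = $4,783.18

$4,783.18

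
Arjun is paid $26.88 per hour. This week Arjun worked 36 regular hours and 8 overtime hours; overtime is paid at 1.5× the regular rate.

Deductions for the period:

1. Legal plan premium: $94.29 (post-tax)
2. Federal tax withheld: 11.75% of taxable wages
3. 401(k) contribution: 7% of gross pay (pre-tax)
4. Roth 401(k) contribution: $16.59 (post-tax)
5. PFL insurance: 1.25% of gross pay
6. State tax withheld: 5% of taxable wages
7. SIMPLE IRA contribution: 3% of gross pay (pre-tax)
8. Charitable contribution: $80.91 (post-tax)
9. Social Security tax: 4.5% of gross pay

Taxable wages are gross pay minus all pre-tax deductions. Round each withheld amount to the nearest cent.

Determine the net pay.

Regular pay: 36 × $26.88 = $967.68
Overtime pay: 8 × $26.88 × 1.5 = $322.56
Gross pay = $967.68 + $322.56 = $1,290.24
SIMPLE IRA contribution: $1,290.24 × 0.03 = $38.71
401(k) contribution: $1,290.24 × 0.07 = $90.32
Pre-tax total = $38.71 + $90.32 = $129.03
Taxable wages = $1,290.24 − $129.03 = $1,161.21
Federal tax withheld: $1,161.21 × 0.1175 = $136.44
State tax withheld: $1,161.21 × 0.05 = $58.06
Social Security tax: $1,290.24 × 0.045 = $58.06
PFL insurance: $1,290.24 × 0.0125 = $16.13
Charitable contribution: $80.91
Roth 401(k) contribution: $16.59
Legal plan premium: $94.29
Total deductions = $38.71 + $90.32 + $136.44 + $58.06 + $58.06 + $16.13 + $80.91 + $16.59 + $94.29 = $589.51
Net pay = $1,290.24 − $589.51 = $700.73

$700.73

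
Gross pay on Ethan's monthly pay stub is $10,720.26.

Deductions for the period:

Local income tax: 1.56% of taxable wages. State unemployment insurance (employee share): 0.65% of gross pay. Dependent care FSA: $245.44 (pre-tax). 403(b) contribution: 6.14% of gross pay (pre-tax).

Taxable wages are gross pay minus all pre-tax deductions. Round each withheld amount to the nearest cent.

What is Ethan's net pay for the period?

403(b) contribution: $10,720.26 × 0.0614 = $658.22
Dependent care FSA: $245.44
Pre-tax total = $658.22 + $245.44 = $903.66
Taxable wages = $10,720.26 − $903.66 = $9,816.60
Local income tax: $9,816.60 × 0.0156 = $153.14
State unemployment insurance (employee share): $10,720.26 × 0.0065 = $69.68
Total deductions = $658.22 + $245.44 + $153.14 + $69.68 = $1,126.48
Net pay = $10,720.26 − $1,126.48 = $9,593.78

$9,593.78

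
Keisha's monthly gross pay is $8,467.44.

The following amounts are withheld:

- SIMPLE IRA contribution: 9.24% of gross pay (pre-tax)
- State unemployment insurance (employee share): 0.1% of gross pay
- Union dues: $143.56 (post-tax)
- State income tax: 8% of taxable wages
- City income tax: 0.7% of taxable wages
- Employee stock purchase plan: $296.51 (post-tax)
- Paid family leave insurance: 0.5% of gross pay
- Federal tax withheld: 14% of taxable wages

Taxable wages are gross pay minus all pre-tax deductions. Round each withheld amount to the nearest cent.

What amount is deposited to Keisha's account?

$5,449.66

SIMPLE IRA contribution: $8,467.44 × 0.0924 = $782.39
Taxable wages = $8,467.44 − $782.39 = $7,685.05
Federal tax withheld: $7,685.05 × 0.14 = $1,075.91
City income tax: $7,685.05 × 0.007 = $53.80
State income tax: $7,685.05 × 0.08 = $614.80
Paid family leave insurance: $8,467.44 × 0.005 = $42.34
State unemployment insurance (employee share): $8,467.44 × 0.001 = $8.47
Employee stock purchase plan: $296.51
Union dues: $143.56
Total deductions = $782.39 + $1,075.91 + $53.80 + $614.80 + $42.34 + $8.47 + $296.51 + $143.56 = $3,017.78
Net pay = $8,467.44 − $3,017.78 = $5,449.66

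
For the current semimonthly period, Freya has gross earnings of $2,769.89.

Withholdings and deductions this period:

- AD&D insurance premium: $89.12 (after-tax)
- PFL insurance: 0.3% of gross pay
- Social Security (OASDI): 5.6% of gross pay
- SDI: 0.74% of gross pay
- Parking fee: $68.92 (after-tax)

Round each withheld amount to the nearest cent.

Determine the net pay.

PFL insurance: $2,769.89 × 0.003 = $8.31
SDI: $2,769.89 × 0.0074 = $20.50
Social Security (OASDI): $2,769.89 × 0.056 = $155.11
Parking fee: $68.92
AD&D insurance premium: $89.12
Total deductions = $8.31 + $20.50 + $155.11 + $68.92 + $89.12 = $341.96
Net pay = $2,769.89 − $341.96 = $2,427.93

$2,427.93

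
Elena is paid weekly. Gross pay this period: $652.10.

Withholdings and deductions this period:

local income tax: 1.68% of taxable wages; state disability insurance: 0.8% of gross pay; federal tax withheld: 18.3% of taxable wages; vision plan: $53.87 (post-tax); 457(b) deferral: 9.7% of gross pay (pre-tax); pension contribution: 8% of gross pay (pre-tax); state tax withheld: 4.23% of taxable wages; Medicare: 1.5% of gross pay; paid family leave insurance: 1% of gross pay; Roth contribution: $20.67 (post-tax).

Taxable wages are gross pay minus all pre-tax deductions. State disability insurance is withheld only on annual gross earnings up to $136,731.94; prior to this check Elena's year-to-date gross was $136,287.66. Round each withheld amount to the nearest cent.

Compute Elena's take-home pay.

$312.36

Pension contribution: $652.10 × 0.08 = $52.17
457(b) deferral: $652.10 × 0.097 = $63.25
Pre-tax total = $52.17 + $63.25 = $115.42
Taxable wages = $652.10 − $115.42 = $536.68
State tax withheld: $536.68 × 0.0423 = $22.70
Local income tax: $536.68 × 0.0168 = $9.02
Federal tax withheld: $536.68 × 0.183 = $98.21
State disability insurance: only $136,731.94 − $136,287.66 = $444.28 of this check is subject → $444.28 × 0.008 = $3.55
Paid family leave insurance: $652.10 × 0.01 = $6.52
Medicare: $652.10 × 0.015 = $9.78
Roth contribution: $20.67
Vision plan: $53.87
Total deductions = $52.17 + $63.25 + $22.70 + $9.02 + $98.21 + $3.55 + $6.52 + $9.78 + $20.67 + $53.87 = $339.74
Net pay = $652.10 − $339.74 = $312.36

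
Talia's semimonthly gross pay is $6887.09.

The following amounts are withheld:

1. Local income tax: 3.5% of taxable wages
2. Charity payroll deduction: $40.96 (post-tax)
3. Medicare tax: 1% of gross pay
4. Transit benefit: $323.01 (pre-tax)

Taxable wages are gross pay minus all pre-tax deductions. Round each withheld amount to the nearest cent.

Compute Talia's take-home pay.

Transit benefit: $323.01
Taxable wages = $6887.09 − $323.01 = $6564.08
Local income tax: $6564.08 × 0.035 = $229.74
Medicare tax: $6887.09 × 0.01 = $68.87
Charity payroll deduction: $40.96
Total deductions = $323.01 + $229.74 + $68.87 + $40.96 = $662.58
Net pay = $6887.09 − $662.58 = $6224.51

$6224.51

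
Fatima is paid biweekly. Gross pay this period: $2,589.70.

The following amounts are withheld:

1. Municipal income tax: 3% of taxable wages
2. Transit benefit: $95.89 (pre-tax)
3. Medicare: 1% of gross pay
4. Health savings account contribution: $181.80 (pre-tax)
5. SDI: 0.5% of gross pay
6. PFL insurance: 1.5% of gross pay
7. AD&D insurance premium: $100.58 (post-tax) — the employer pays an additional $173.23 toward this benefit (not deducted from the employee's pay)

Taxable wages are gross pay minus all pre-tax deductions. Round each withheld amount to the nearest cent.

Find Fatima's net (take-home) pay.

Transit benefit: $95.89
Health savings account contribution: $181.80
Pre-tax total = $95.89 + $181.80 = $277.69
Taxable wages = $2,589.70 − $277.69 = $2,312.01
Municipal income tax: $2,312.01 × 0.03 = $69.36
SDI: $2,589.70 × 0.005 = $12.95
PFL insurance: $2,589.70 × 0.015 = $38.85
Medicare: $2,589.70 × 0.01 = $25.90
AD&D insurance premium: $100.58
(Employer's $173.23 toward AD&D insurance premium is not withheld from the employee.)
Total deductions = $95.89 + $181.80 + $69.36 + $12.95 + $38.85 + $25.90 + $100.58 = $525.33
Net pay = $2,589.70 − $525.33 = $2,064.37

$2,064.37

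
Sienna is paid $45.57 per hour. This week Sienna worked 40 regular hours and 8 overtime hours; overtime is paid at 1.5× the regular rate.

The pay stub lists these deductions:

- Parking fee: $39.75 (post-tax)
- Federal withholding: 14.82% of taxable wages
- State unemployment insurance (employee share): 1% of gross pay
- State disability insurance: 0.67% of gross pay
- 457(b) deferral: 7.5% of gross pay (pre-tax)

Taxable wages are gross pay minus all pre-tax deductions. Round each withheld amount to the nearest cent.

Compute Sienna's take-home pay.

$1787.75

Regular pay: 40 × $45.57 = $1822.80
Overtime pay: 8 × $45.57 × 1.5 = $546.84
Gross pay = $1822.80 + $546.84 = $2369.64
457(b) deferral: $2369.64 × 0.075 = $177.72
Taxable wages = $2369.64 − $177.72 = $2191.92
Federal withholding: $2191.92 × 0.1482 = $324.84
State disability insurance: $2369.64 × 0.0067 = $15.88
State unemployment insurance (employee share): $2369.64 × 0.01 = $23.70
Parking fee: $39.75
Total deductions = $177.72 + $324.84 + $15.88 + $23.70 + $39.75 = $581.89
Net pay = $2369.64 − $581.89 = $1787.75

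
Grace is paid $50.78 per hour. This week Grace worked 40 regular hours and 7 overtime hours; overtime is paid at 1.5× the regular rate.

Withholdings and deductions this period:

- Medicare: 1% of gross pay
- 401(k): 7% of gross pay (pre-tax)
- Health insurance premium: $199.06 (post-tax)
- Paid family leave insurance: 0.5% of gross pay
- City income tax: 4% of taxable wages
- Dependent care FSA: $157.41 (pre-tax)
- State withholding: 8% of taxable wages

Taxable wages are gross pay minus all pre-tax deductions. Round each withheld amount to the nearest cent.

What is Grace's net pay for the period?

Regular pay: 40 × $50.78 = $2,031.20
Overtime pay: 7 × $50.78 × 1.5 = $533.19
Gross pay = $2,031.20 + $533.19 = $2,564.39
401(k): $2,564.39 × 0.07 = $179.51
Dependent care FSA: $157.41
Pre-tax total = $179.51 + $157.41 = $336.92
Taxable wages = $2,564.39 − $336.92 = $2,227.47
City income tax: $2,227.47 × 0.04 = $89.10
State withholding: $2,227.47 × 0.08 = $178.20
Medicare: $2,564.39 × 0.01 = $25.64
Paid family leave insurance: $2,564.39 × 0.005 = $12.82
Health insurance premium: $199.06
Total deductions = $179.51 + $157.41 + $89.10 + $178.20 + $25.64 + $12.82 + $199.06 = $841.74
Net pay = $2,564.39 − $841.74 = $1,722.65

$1,722.65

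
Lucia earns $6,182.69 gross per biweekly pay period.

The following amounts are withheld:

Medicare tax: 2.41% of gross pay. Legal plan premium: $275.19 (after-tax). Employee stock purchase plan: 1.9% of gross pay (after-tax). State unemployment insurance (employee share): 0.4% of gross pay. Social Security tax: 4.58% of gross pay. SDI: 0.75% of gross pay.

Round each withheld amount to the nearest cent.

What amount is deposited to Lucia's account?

$5,286.76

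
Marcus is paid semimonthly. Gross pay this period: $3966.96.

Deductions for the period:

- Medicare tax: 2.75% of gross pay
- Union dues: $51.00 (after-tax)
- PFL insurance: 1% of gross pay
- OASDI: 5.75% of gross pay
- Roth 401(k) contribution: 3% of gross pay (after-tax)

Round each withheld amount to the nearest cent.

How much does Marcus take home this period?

PFL insurance: $3966.96 × 0.01 = $39.67
OASDI: $3966.96 × 0.0575 = $228.10
Medicare tax: $3966.96 × 0.0275 = $109.09
Roth 401(k) contribution: $3966.96 × 0.03 = $119.01
Union dues: $51.00
Total deductions = $39.67 + $228.10 + $109.09 + $119.01 + $51.00 = $546.87
Net pay = $3966.96 − $546.87 = $3420.09

$3420.09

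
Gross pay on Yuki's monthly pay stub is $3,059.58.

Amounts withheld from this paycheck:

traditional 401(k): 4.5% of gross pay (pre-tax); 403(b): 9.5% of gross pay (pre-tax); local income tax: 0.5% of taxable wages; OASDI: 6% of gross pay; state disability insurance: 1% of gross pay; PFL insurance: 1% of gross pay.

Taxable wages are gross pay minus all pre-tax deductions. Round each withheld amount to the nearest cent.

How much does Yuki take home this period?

$2,373.31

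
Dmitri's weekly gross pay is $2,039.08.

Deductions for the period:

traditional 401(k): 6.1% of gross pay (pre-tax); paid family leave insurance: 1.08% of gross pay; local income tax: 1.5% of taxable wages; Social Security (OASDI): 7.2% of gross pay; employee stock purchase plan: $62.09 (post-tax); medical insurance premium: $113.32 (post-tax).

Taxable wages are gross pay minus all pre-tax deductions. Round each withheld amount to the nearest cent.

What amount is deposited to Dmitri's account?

$1,541.74

Traditional 401(k): $2,039.08 × 0.061 = $124.38
Taxable wages = $2,039.08 − $124.38 = $1,914.70
Local income tax: $1,914.70 × 0.015 = $28.72
Social Security (OASDI): $2,039.08 × 0.072 = $146.81
Paid family leave insurance: $2,039.08 × 0.0108 = $22.02
Medical insurance premium: $113.32
Employee stock purchase plan: $62.09
Total deductions = $124.38 + $28.72 + $146.81 + $22.02 + $113.32 + $62.09 = $497.34
Net pay = $2,039.08 − $497.34 = $1,541.74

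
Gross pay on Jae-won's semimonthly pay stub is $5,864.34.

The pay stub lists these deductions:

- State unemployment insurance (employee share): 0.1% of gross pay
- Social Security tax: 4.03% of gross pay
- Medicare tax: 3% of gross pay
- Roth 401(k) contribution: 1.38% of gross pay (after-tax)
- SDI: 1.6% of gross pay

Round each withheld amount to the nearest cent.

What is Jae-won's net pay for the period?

Medicare tax: $5,864.34 × 0.03 = $175.93
SDI: $5,864.34 × 0.016 = $93.83
Social Security tax: $5,864.34 × 0.0403 = $236.33
State unemployment insurance (employee share): $5,864.34 × 0.001 = $5.86
Roth 401(k) contribution: $5,864.34 × 0.0138 = $80.93
Total deductions = $175.93 + $93.83 + $236.33 + $5.86 + $80.93 = $592.88
Net pay = $5,864.34 − $592.88 = $5,271.46

$5,271.46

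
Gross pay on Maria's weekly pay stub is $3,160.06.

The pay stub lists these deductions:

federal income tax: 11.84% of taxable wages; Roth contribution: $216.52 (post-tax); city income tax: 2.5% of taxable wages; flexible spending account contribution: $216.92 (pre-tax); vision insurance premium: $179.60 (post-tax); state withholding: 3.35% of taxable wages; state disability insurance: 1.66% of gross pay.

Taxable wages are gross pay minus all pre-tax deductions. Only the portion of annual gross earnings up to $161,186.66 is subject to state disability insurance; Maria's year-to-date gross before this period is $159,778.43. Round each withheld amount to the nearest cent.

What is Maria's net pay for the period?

Flexible spending account contribution: $216.92
Taxable wages = $3,160.06 − $216.92 = $2,943.14
City income tax: $2,943.14 × 0.025 = $73.58
Federal income tax: $2,943.14 × 0.1184 = $348.47
State withholding: $2,943.14 × 0.0335 = $98.60
State disability insurance: only $161,186.66 − $159,778.43 = $1,408.23 of this check is subject → $1,408.23 × 0.0166 = $23.38
Vision insurance premium: $179.60
Roth contribution: $216.52
Total deductions = $216.92 + $73.58 + $348.47 + $98.60 + $23.38 + $179.60 + $216.52 = $1,157.07
Net pay = $3,160.06 − $1,157.07 = $2,002.99

$2,002.99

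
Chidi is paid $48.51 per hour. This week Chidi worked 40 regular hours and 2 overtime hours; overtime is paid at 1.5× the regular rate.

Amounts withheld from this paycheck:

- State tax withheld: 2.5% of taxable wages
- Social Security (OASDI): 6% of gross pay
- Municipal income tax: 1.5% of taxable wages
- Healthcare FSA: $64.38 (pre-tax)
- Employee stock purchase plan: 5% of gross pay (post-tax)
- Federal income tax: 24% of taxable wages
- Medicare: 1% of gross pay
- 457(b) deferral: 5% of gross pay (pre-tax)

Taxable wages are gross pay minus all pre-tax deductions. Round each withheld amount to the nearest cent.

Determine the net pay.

Regular pay: 40 × $48.51 = $1,940.40
Overtime pay: 2 × $48.51 × 1.5 = $145.53
Gross pay = $1,940.40 + $145.53 = $2,085.93
Healthcare FSA: $64.38
457(b) deferral: $2,085.93 × 0.05 = $104.30
Pre-tax total = $64.38 + $104.30 = $168.68
Taxable wages = $2,085.93 − $168.68 = $1,917.25
State tax withheld: $1,917.25 × 0.025 = $47.93
Municipal income tax: $1,917.25 × 0.015 = $28.76
Federal income tax: $1,917.25 × 0.24 = $460.14
Social Security (OASDI): $2,085.93 × 0.06 = $125.16
Medicare: $2,085.93 × 0.01 = $20.86
Employee stock purchase plan: $2,085.93 × 0.05 = $104.30
Total deductions = $64.38 + $104.30 + $47.93 + $28.76 + $460.14 + $125.16 + $20.86 + $104.30 = $955.83
Net pay = $2,085.93 − $955.83 = $1,130.10

$1,130.10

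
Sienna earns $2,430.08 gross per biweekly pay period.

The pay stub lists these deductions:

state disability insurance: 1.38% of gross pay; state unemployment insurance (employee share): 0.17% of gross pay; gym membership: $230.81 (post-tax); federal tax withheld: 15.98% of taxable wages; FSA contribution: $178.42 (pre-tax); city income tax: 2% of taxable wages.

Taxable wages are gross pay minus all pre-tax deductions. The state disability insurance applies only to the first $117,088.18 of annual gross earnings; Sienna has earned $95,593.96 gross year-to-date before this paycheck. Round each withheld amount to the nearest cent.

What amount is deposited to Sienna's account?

$1,578.33

FSA contribution: $178.42
Taxable wages = $2,430.08 − $178.42 = $2,251.66
City income tax: $2,251.66 × 0.02 = $45.03
Federal tax withheld: $2,251.66 × 0.1598 = $359.82
State disability insurance: cap not yet reached, full $2,430.08 is subject → $2,430.08 × 0.0138 = $33.54
State unemployment insurance (employee share): $2,430.08 × 0.0017 = $4.13
Gym membership: $230.81
Total deductions = $178.42 + $45.03 + $359.82 + $33.54 + $4.13 + $230.81 = $851.75
Net pay = $2,430.08 − $851.75 = $1,578.33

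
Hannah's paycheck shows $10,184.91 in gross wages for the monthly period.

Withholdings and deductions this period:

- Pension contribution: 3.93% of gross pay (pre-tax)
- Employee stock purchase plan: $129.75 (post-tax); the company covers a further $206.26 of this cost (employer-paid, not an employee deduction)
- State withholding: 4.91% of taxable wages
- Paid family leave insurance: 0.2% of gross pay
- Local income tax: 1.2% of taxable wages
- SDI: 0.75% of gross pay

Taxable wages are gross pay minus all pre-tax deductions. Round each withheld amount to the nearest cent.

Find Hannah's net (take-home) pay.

Pension contribution: $10,184.91 × 0.0393 = $400.27
Taxable wages = $10,184.91 − $400.27 = $9,784.64
State withholding: $9,784.64 × 0.0491 = $480.43
Local income tax: $9,784.64 × 0.012 = $117.42
Paid family leave insurance: $10,184.91 × 0.002 = $20.37
SDI: $10,184.91 × 0.0075 = $76.39
Employee stock purchase plan: $129.75
(Employer's $206.26 toward employee stock purchase plan is not withheld from the employee.)
Total deductions = $400.27 + $480.43 + $117.42 + $20.37 + $76.39 + $129.75 = $1,224.63
Net pay = $10,184.91 − $1,224.63 = $8,960.28

$8,960.28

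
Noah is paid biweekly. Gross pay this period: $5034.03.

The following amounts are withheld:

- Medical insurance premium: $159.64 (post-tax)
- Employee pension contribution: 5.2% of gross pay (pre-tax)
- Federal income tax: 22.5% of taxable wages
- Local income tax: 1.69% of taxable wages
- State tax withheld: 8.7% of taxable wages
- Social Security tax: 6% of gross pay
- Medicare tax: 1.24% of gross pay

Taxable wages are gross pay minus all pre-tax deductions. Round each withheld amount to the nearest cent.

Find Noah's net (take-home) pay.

Employee pension contribution: $5034.03 × 0.052 = $261.77
Taxable wages = $5034.03 − $261.77 = $4772.26
State tax withheld: $4772.26 × 0.087 = $415.19
Federal income tax: $4772.26 × 0.225 = $1073.76
Local income tax: $4772.26 × 0.0169 = $80.65
Social Security tax: $5034.03 × 0.06 = $302.04
Medicare tax: $5034.03 × 0.0124 = $62.42
Medical insurance premium: $159.64
Total deductions = $261.77 + $415.19 + $1073.76 + $80.65 + $302.04 + $62.42 + $159.64 = $2355.47
Net pay = $5034.03 − $2355.47 = $2678.56

$2678.56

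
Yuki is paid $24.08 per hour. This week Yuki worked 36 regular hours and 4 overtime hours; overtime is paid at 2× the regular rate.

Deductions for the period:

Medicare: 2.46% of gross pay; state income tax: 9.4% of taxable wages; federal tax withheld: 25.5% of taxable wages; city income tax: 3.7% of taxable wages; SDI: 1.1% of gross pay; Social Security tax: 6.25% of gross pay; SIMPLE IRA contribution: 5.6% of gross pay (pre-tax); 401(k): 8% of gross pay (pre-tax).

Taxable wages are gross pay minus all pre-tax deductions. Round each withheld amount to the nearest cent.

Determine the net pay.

Regular pay: 36 × $24.08 = $866.88
Overtime pay: 4 × $24.08 × 2 = $192.64
Gross pay = $866.88 + $192.64 = $1059.52
401(k): $1059.52 × 0.08 = $84.76
SIMPLE IRA contribution: $1059.52 × 0.056 = $59.33
Pre-tax total = $84.76 + $59.33 = $144.09
Taxable wages = $1059.52 − $144.09 = $915.43
City income tax: $915.43 × 0.037 = $33.87
Federal tax withheld: $915.43 × 0.255 = $233.43
State income tax: $915.43 × 0.094 = $86.05
Social Security tax: $1059.52 × 0.0625 = $66.22
Medicare: $1059.52 × 0.0246 = $26.06
SDI: $1059.52 × 0.011 = $11.65
Total deductions = $84.76 + $59.33 + $33.87 + $233.43 + $86.05 + $66.22 + $26.06 + $11.65 = $601.37
Net pay = $1059.52 − $601.37 = $458.15

$458.15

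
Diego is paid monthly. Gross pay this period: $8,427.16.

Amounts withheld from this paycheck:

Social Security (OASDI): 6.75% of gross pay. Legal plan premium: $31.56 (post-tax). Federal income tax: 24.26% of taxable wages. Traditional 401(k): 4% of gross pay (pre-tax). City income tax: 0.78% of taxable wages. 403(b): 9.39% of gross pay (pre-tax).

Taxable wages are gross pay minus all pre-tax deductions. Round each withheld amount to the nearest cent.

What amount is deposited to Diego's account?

$4,870.76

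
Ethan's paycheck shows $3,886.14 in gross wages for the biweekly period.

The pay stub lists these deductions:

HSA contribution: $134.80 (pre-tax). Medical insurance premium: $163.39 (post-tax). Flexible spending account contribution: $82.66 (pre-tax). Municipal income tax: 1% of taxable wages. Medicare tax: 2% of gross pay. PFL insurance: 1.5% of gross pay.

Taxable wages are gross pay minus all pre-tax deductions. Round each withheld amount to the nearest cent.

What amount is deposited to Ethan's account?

HSA contribution: $134.80
Flexible spending account contribution: $82.66
Pre-tax total = $134.80 + $82.66 = $217.46
Taxable wages = $3,886.14 − $217.46 = $3,668.68
Municipal income tax: $3,668.68 × 0.01 = $36.69
Medicare tax: $3,886.14 × 0.02 = $77.72
PFL insurance: $3,886.14 × 0.015 = $58.29
Medical insurance premium: $163.39
Total deductions = $134.80 + $82.66 + $36.69 + $77.72 + $58.29 + $163.39 = $553.55
Net pay = $3,886.14 − $553.55 = $3,332.59

$3,332.59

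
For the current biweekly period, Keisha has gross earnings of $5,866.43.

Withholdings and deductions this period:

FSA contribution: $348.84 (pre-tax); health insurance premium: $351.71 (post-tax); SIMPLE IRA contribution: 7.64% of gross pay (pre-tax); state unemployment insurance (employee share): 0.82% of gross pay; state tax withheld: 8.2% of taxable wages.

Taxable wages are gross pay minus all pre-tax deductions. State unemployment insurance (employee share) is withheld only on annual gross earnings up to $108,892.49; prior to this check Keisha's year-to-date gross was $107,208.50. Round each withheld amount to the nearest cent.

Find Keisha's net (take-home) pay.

SIMPLE IRA contribution: $5,866.43 × 0.0764 = $448.20
FSA contribution: $348.84
Pre-tax total = $448.20 + $348.84 = $797.04
Taxable wages = $5,866.43 − $797.04 = $5,069.39
State tax withheld: $5,069.39 × 0.082 = $415.69
State unemployment insurance (employee share): only $108,892.49 − $107,208.50 = $1,683.99 of this check is subject → $1,683.99 × 0.0082 = $13.81
Health insurance premium: $351.71
Total deductions = $448.20 + $348.84 + $415.69 + $13.81 + $351.71 = $1,578.25
Net pay = $5,866.43 − $1,578.25 = $4,288.18

$4,288.18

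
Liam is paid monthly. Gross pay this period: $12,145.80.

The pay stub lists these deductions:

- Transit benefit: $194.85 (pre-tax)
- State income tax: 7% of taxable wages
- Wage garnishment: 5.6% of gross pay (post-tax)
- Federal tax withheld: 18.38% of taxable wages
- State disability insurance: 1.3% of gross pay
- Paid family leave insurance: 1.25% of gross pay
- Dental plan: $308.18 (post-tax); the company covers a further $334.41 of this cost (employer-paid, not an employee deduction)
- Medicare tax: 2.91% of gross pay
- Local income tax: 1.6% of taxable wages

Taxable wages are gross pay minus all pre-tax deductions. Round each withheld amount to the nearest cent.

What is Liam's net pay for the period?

$7,075.08

Transit benefit: $194.85
Taxable wages = $12,145.80 − $194.85 = $11,950.95
Local income tax: $11,950.95 × 0.016 = $191.22
State income tax: $11,950.95 × 0.07 = $836.57
Federal tax withheld: $11,950.95 × 0.1838 = $2,196.58
Paid family leave insurance: $12,145.80 × 0.0125 = $151.82
Medicare tax: $12,145.80 × 0.0291 = $353.44
State disability insurance: $12,145.80 × 0.013 = $157.90
Wage garnishment: $12,145.80 × 0.056 = $680.16
Dental plan: $308.18
(Employer's $334.41 toward dental plan is not withheld from the employee.)
Total deductions = $194.85 + $191.22 + $836.57 + $2,196.58 + $151.82 + $353.44 + $157.90 + $680.16 + $308.18 = $5,070.72
Net pay = $12,145.80 − $5,070.72 = $7,075.08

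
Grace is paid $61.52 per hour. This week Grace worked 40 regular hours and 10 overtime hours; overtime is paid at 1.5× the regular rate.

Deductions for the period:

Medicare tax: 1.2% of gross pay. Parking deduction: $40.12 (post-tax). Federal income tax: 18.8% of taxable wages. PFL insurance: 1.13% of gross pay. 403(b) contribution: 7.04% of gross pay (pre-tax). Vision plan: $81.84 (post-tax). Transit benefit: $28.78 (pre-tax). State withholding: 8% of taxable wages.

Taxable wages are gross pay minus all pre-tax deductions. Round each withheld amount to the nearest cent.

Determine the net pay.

Regular pay: 40 × $61.52 = $2,460.80
Overtime pay: 10 × $61.52 × 1.5 = $922.80
Gross pay = $2,460.80 + $922.80 = $3,383.60
Transit benefit: $28.78
403(b) contribution: $3,383.60 × 0.0704 = $238.21
Pre-tax total = $28.78 + $238.21 = $266.99
Taxable wages = $3,383.60 − $266.99 = $3,116.61
State withholding: $3,116.61 × 0.08 = $249.33
Federal income tax: $3,116.61 × 0.188 = $585.92
PFL insurance: $3,383.60 × 0.0113 = $38.23
Medicare tax: $3,383.60 × 0.012 = $40.60
Vision plan: $81.84
Parking deduction: $40.12
Total deductions = $28.78 + $238.21 + $249.33 + $585.92 + $38.23 + $40.60 + $81.84 + $40.12 = $1,303.03
Net pay = $3,383.60 − $1,303.03 = $2,080.57

$2,080.57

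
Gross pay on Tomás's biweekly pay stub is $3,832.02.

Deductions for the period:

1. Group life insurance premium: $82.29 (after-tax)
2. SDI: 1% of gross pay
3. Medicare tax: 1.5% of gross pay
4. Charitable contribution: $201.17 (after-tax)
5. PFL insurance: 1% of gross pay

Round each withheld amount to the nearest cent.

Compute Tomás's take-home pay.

$3,414.44

Medicare tax: $3,832.02 × 0.015 = $57.48
SDI: $3,832.02 × 0.01 = $38.32
PFL insurance: $3,832.02 × 0.01 = $38.32
Charitable contribution: $201.17
Group life insurance premium: $82.29
Total deductions = $57.48 + $38.32 + $38.32 + $201.17 + $82.29 = $417.58
Net pay = $3,832.02 − $417.58 = $3,414.44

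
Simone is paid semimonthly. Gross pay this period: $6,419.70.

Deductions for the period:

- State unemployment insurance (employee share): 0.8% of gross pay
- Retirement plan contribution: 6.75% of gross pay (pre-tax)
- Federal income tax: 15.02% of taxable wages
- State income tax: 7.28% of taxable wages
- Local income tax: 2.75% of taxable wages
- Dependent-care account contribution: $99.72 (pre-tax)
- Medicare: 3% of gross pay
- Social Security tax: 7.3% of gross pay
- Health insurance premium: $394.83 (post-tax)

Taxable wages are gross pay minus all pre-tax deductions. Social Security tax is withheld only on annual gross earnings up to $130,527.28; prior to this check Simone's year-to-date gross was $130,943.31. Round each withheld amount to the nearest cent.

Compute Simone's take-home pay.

Retirement plan contribution: $6,419.70 × 0.0675 = $433.33
Dependent-care account contribution: $99.72
Pre-tax total = $433.33 + $99.72 = $533.05
Taxable wages = $6,419.70 − $533.05 = $5,886.65
State income tax: $5,886.65 × 0.0728 = $428.55
Federal income tax: $5,886.65 × 0.1502 = $884.17
Local income tax: $5,886.65 × 0.0275 = $161.88
Medicare: $6,419.70 × 0.03 = $192.59
Social Security tax: annual cap $130,527.28 already reached (YTD $130,943.31), so $0.00
State unemployment insurance (employee share): $6,419.70 × 0.008 = $51.36
Health insurance premium: $394.83
Total deductions = $433.33 + $99.72 + $428.55 + $884.17 + $161.88 + $192.59 + $0.00 + $51.36 + $394.83 = $2,646.43
Net pay = $6,419.70 − $2,646.43 = $3,773.27

$3,773.27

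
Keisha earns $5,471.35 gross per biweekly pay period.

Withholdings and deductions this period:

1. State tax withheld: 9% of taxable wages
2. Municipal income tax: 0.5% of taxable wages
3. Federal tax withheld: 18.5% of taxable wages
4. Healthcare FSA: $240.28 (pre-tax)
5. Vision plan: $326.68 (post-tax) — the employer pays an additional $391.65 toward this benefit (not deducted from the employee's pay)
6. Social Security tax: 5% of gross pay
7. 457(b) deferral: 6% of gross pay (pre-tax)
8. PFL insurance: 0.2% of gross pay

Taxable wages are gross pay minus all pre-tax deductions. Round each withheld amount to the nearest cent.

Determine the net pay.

$2,918.82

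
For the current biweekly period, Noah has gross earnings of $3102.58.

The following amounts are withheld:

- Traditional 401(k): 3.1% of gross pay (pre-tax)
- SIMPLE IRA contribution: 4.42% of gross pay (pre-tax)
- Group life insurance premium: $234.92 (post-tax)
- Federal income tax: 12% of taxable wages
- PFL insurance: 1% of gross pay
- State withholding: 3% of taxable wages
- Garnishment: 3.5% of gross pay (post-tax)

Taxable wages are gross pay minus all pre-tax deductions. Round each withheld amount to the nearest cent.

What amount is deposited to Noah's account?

$2064.34

SIMPLE IRA contribution: $3102.58 × 0.0442 = $137.13
Traditional 401(k): $3102.58 × 0.031 = $96.18
Pre-tax total = $137.13 + $96.18 = $233.31
Taxable wages = $3102.58 − $233.31 = $2869.27
State withholding: $2869.27 × 0.03 = $86.08
Federal income tax: $2869.27 × 0.12 = $344.31
PFL insurance: $3102.58 × 0.01 = $31.03
Garnishment: $3102.58 × 0.035 = $108.59
Group life insurance premium: $234.92
Total deductions = $137.13 + $96.18 + $86.08 + $344.31 + $31.03 + $108.59 + $234.92 = $1038.24
Net pay = $3102.58 − $1038.24 = $2064.34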